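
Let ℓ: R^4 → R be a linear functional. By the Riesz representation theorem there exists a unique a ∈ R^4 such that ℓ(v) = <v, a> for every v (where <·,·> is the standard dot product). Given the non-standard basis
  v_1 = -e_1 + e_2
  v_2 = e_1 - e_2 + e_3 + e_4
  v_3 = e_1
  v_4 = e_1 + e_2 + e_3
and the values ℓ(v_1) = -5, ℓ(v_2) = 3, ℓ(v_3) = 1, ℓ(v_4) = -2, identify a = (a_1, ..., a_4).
a = (1, -4, 1, -3)

Write a = (a_1, ..., a_4) in the standard basis. For each basis vector v_i, ℓ(v_i) = <v_i, a> is a linear equation in the a_j's. Collect the n equations into a matrix system V a = ℓ, where row i of V is v_i (expressed in the standard basis). Since V is invertible (lower-triangular with 1s on the diagonal, up to permutation), solve by back-substitution:
  V =
[[-1, 1, 0, 0],
 [1, -1, 1, 1],
 [1, 0, 0, 0],
 [1, 1, 1, 0]]
  V a = (-5, 3, 1, -2)
Solving gives a = (1, -4, 1, -3).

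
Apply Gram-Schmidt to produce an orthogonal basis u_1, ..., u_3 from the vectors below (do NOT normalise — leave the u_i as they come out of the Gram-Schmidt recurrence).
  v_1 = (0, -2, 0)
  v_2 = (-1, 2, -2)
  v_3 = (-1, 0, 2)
Orthogonal basis:
  u_1 = (0, -2, 0)
  u_2 = (-1, 0, -2)
  u_3 = (-8/5, 0, 4/5)

Apply the Gram-Schmidt recurrence
  u_1 = v_1
  u_i = v_i − Σ_{j<i} ((v_i · u_j) / (u_j · u_j)) · u_j.

Step by step this gives:
  u_1 = (0, -2, 0)
  u_2 = (-1, 0, -2)
  u_3 = (-8/5, 0, 4/5)

Orthogonality check:
  u_2 · u_1 = 0 (should be 0)
  u_3 · u_1 = 0 (should be 0)
  u_3 · u_2 = 0 (should be 0)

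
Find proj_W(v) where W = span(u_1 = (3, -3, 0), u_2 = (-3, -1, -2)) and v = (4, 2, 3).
proj_W(v) = (4, 2, 3)

Set up U = [u_1 | ... | u_2] ∈ R^(3×2). The projector onto W = col(U) is P = U (U^T U)^(-1) U^T.
Compute U^T U =
  [18, -6]
  [-6, 14],
and U^T v = (6, -20).
Solve U^T U · c = U^T v for the coefficients: c = (-1/6, -3/2). The projection is proj_W(v) = U c.
Check: (v - proj_W(v)) · u_1 = 0  (should be 0).
Check: (v - proj_W(v)) · u_2 = 0  (should be 0).
Result: proj_W(v) = (4, 2, 3).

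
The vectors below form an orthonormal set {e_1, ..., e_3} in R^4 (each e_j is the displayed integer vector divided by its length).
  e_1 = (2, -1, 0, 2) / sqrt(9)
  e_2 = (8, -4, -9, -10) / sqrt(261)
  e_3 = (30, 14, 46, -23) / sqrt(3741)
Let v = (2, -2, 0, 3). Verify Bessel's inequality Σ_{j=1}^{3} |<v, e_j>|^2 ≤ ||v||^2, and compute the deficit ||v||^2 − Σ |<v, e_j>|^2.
Σ |<v, e_j>|^2 = 2129/129; ||v||^2 = 17; deficit = 64/129

Write each e_j = u_j / sqrt(<u_j, u_j>) where u_j is the displayed integer vector. Then <v, e_j> = <v, u_j> / sqrt(<u_j, u_j>), so |<v, e_j>|^2 = <v, u_j>^2 / <u_j, u_j>.
Coefficients: <v, e_1> = 12/sqrt(9), <v, e_2> = -6/sqrt(261), <v, e_3> = -37/sqrt(3741).
Square and sum: Σ |<v, e_j>|^2 = 2129/129.
Compute ||v||^2 = v·v = 17.
Deficit = 17 − 2129/129 = 64/129 ≥ 0, confirming Bessel's inequality. (The deficit equals ||v − Σ <v,e_j> e_j||^2, the squared distance from v to span{e_j}.)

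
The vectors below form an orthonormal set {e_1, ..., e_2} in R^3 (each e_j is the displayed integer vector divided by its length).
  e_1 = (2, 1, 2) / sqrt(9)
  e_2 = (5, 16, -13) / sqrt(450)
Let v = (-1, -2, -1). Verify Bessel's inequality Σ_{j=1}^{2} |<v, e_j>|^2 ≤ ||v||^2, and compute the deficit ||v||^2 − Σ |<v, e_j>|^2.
Σ |<v, e_j>|^2 = 132/25; ||v||^2 = 6; deficit = 18/25

Write each e_j = u_j / sqrt(<u_j, u_j>) where u_j is the displayed integer vector. Then <v, e_j> = <v, u_j> / sqrt(<u_j, u_j>), so |<v, e_j>|^2 = <v, u_j>^2 / <u_j, u_j>.
Coefficients: <v, e_1> = -6/sqrt(9), <v, e_2> = -24/sqrt(450).
Square and sum: Σ |<v, e_j>|^2 = 132/25.
Compute ||v||^2 = v·v = 6.
Deficit = 6 − 132/25 = 18/25 ≥ 0, confirming Bessel's inequality. (The deficit equals ||v − Σ <v,e_j> e_j||^2, the squared distance from v to span{e_j}.)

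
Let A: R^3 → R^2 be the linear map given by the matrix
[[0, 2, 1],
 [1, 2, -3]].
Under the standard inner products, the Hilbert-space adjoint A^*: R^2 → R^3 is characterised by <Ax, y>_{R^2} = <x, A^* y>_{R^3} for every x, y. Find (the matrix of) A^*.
A^* = A^T =
[[0, 1],
 [2, 2],
 [1, -3]]

For real matrices with standard dot products, the defining identity <Ax, y> = <x, A^* y> gives (Ax)^T y = x^T (A^*) y, i.e. x^T A^T y = x^T (A^*) y. Since this holds for all x, y, we must have A^* = A^T. Therefore
A^* =
[[0, 1],
 [2, 2],
 [1, -3]].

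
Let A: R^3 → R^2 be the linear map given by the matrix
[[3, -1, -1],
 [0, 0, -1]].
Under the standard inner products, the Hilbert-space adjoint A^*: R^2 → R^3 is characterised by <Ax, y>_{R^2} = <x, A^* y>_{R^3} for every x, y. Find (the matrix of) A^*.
A^* = A^T =
[[3, 0],
 [-1, 0],
 [-1, -1]]

For real matrices with standard dot products, the defining identity <Ax, y> = <x, A^* y> gives (Ax)^T y = x^T (A^*) y, i.e. x^T A^T y = x^T (A^*) y. Since this holds for all x, y, we must have A^* = A^T. Therefore
A^* =
[[3, 0],
 [-1, 0],
 [-1, -1]].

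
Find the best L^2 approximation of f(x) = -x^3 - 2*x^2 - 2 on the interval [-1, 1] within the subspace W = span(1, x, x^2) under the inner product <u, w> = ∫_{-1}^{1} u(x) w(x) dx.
g(x) = -2*x^2 - 3*x/5 - 2

The best approximation g ∈ W is the orthogonal projection of f onto W. Writing g = a_0 + a_1 x + a_2 x^2, the coefficients solve the normal equations G · a = b where
  G_{ij} = <φ_i, φ_j> and b_i = <f, φ_i>, with φ_0 = 1, φ_1 = x, φ_2 = x^2.
G =
  [2, 0, 2/3]
  [0, 2/3, 0]
  [2/3, 0, 2/5],
b = (-16/3, -2/5, -32/15).
Solving gives a_0 = -2, a_1 = -3/5, a_2 = -2, so
  g(x) = -2*x^2 - 3*x/5 - 2.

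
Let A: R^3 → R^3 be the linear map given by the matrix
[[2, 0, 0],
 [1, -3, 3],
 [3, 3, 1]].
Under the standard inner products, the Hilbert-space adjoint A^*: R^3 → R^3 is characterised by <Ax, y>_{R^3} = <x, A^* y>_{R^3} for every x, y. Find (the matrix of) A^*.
A^* = A^T =
[[2, 1, 3],
 [0, -3, 3],
 [0, 3, 1]]

For real matrices with standard dot products, the defining identity <Ax, y> = <x, A^* y> gives (Ax)^T y = x^T (A^*) y, i.e. x^T A^T y = x^T (A^*) y. Since this holds for all x, y, we must have A^* = A^T. Therefore
A^* =
[[2, 1, 3],
 [0, -3, 3],
 [0, 3, 1]].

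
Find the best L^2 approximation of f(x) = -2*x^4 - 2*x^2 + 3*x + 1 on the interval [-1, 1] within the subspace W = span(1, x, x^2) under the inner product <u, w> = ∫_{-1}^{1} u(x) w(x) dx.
g(x) = -26*x^2/7 + 3*x + 41/35

The best approximation g ∈ W is the orthogonal projection of f onto W. Writing g = a_0 + a_1 x + a_2 x^2, the coefficients solve the normal equations G · a = b where
  G_{ij} = <φ_i, φ_j> and b_i = <f, φ_i>, with φ_0 = 1, φ_1 = x, φ_2 = x^2.
G =
  [2, 0, 2/3]
  [0, 2/3, 0]
  [2/3, 0, 2/5],
b = (-2/15, 2, -74/105).
Solving gives a_0 = 41/35, a_1 = 3, a_2 = -26/7, so
  g(x) = -26*x^2/7 + 3*x + 41/35.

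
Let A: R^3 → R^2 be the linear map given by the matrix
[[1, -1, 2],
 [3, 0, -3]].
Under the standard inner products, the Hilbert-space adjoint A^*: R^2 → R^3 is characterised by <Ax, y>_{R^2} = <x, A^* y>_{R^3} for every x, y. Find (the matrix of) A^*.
A^* = A^T =
[[1, 3],
 [-1, 0],
 [2, -3]]

For real matrices with standard dot products, the defining identity <Ax, y> = <x, A^* y> gives (Ax)^T y = x^T (A^*) y, i.e. x^T A^T y = x^T (A^*) y. Since this holds for all x, y, we must have A^* = A^T. Therefore
A^* =
[[1, 3],
 [-1, 0],
 [2, -3]].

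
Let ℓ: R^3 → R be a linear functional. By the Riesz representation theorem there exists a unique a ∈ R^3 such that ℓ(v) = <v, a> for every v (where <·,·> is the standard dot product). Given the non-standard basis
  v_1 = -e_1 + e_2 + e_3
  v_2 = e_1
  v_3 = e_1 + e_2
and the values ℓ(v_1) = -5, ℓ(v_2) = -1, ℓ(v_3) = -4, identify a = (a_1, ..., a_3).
a = (-1, -3, -3)

Write a = (a_1, ..., a_3) in the standard basis. For each basis vector v_i, ℓ(v_i) = <v_i, a> is a linear equation in the a_j's. Collect the n equations into a matrix system V a = ℓ, where row i of V is v_i (expressed in the standard basis). Since V is invertible (lower-triangular with 1s on the diagonal, up to permutation), solve by back-substitution:
  V =
[[-1, 1, 1],
 [1, 0, 0],
 [1, 1, 0]]
  V a = (-5, -1, -4)
Solving gives a = (-1, -3, -3).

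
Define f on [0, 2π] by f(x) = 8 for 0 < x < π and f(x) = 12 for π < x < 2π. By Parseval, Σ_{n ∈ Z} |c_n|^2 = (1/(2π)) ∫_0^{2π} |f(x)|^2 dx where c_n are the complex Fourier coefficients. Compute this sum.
Σ |c_n|^2 = 104

Parseval equates the L^2 energy of f (normalised by 1/(2π)) with the ℓ^2 sum of its Fourier coefficients: (1/(2π)) ∫_0^{2π} |f|^2 = Σ |c_n|^2.
Compute the left side: (1/(2π)) [∫_0^π 8^2 dx + ∫_π^{2π} 12^2 dx] = (1/(2π)) · (64π + 144π) = (64 + 144)/2 = 104.
So Σ_{n ∈ Z} |c_n|^2 = 104.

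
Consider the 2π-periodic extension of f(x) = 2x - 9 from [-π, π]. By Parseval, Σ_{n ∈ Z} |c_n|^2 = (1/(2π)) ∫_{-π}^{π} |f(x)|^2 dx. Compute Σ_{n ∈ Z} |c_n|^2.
Σ |c_n|^2 = 4π^2/3 + 81

Expand and integrate term by term over [-π, π]:
  ∫ (2x)^2 dx = 4·(2π^3/3); ∫ 2·2·(-9)·x dx = 0 (odd integrand); ∫ (-9)^2 dx = 81·2π.
So (1/(2π)) ∫_{-π}^{π} (2x - 9)^2 dx = 4π^2/3 + 81 = 4π^2/3 + 81.
Parseval ⇒ Σ |c_n|^2 = 4π^2/3 + 81.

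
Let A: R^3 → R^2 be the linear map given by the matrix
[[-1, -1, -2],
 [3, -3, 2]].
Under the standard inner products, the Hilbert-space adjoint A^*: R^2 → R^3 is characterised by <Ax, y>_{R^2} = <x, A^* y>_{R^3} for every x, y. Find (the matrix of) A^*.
A^* = A^T =
[[-1, 3],
 [-1, -3],
 [-2, 2]]

For real matrices with standard dot products, the defining identity <Ax, y> = <x, A^* y> gives (Ax)^T y = x^T (A^*) y, i.e. x^T A^T y = x^T (A^*) y. Since this holds for all x, y, we must have A^* = A^T. Therefore
A^* =
[[-1, 3],
 [-1, -3],
 [-2, 2]].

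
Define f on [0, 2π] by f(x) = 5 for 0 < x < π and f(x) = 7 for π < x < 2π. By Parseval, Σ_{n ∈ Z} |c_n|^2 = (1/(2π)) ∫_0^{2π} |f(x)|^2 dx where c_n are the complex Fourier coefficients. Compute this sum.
Σ |c_n|^2 = 37

Parseval equates the L^2 energy of f (normalised by 1/(2π)) with the ℓ^2 sum of its Fourier coefficients: (1/(2π)) ∫_0^{2π} |f|^2 = Σ |c_n|^2.
Compute the left side: (1/(2π)) [∫_0^π 5^2 dx + ∫_π^{2π} 7^2 dx] = (1/(2π)) · (25π + 49π) = (25 + 49)/2 = 37.
So Σ_{n ∈ Z} |c_n|^2 = 37.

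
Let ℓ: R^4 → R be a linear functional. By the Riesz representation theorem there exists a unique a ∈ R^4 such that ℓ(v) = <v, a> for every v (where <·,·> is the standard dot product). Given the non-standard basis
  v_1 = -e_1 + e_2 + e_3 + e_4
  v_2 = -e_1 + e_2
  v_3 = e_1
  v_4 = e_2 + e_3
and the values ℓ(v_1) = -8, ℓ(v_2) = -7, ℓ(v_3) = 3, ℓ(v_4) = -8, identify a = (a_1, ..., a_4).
a = (3, -4, -4, 3)

Write a = (a_1, ..., a_4) in the standard basis. For each basis vector v_i, ℓ(v_i) = <v_i, a> is a linear equation in the a_j's. Collect the n equations into a matrix system V a = ℓ, where row i of V is v_i (expressed in the standard basis). Since V is invertible (lower-triangular with 1s on the diagonal, up to permutation), solve by back-substitution:
  V =
[[-1, 1, 1, 1],
 [-1, 1, 0, 0],
 [1, 0, 0, 0],
 [0, 1, 1, 0]]
  V a = (-8, -7, 3, -8)
Solving gives a = (3, -4, -4, 3).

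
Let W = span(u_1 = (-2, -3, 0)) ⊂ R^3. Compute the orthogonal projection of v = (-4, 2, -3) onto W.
proj_W(v) = (-4/13, -6/13, 0)

Set up U = [u_1 | ... | u_1] ∈ R^(3×1). The projector onto W = col(U) is P = U (U^T U)^(-1) U^T.
Compute U^T U =
  [13],
and U^T v = (2).
Solve U^T U · c = U^T v for the coefficients: c = (2/13). The projection is proj_W(v) = U c.
Check: (v - proj_W(v)) · u_1 = 0  (should be 0).
Result: proj_W(v) = (-4/13, -6/13, 0).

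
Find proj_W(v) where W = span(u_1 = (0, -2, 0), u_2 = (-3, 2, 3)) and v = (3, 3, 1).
proj_W(v) = (1, 3, -1)

Set up U = [u_1 | ... | u_2] ∈ R^(3×2). The projector onto W = col(U) is P = U (U^T U)^(-1) U^T.
Compute U^T U =
  [4, -4]
  [-4, 22],
and U^T v = (-6, 0).
Solve U^T U · c = U^T v for the coefficients: c = (-11/6, -1/3). The projection is proj_W(v) = U c.
Check: (v - proj_W(v)) · u_1 = 0  (should be 0).
Check: (v - proj_W(v)) · u_2 = 0  (should be 0).
Result: proj_W(v) = (1, 3, -1).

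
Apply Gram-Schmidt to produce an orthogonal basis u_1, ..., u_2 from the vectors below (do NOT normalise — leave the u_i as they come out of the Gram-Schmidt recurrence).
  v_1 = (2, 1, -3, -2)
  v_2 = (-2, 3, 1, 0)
Orthogonal basis:
  u_1 = (2, 1, -3, -2)
  u_2 = (-14/9, 29/9, 1/3, -4/9)

Apply the Gram-Schmidt recurrence
  u_1 = v_1
  u_i = v_i − Σ_{j<i} ((v_i · u_j) / (u_j · u_j)) · u_j.

Step by step this gives:
  u_1 = (2, 1, -3, -2)
  u_2 = (-14/9, 29/9, 1/3, -4/9)

Orthogonality check:
  u_2 · u_1 = 0 (should be 0)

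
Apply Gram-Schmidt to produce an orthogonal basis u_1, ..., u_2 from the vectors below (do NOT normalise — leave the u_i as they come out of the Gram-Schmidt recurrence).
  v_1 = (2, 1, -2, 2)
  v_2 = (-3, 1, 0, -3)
Orthogonal basis:
  u_1 = (2, 1, -2, 2)
  u_2 = (-17/13, 24/13, -22/13, -17/13)

Apply the Gram-Schmidt recurrence
  u_1 = v_1
  u_i = v_i − Σ_{j<i} ((v_i · u_j) / (u_j · u_j)) · u_j.

Step by step this gives:
  u_1 = (2, 1, -2, 2)
  u_2 = (-17/13, 24/13, -22/13, -17/13)

Orthogonality check:
  u_2 · u_1 = 0 (should be 0)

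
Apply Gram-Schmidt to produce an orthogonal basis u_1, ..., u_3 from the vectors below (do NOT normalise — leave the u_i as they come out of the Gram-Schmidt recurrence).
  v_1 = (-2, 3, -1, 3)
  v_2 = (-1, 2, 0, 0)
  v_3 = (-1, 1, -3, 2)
Orthogonal basis:
  u_1 = (-2, 3, -1, 3)
  u_2 = (-7/23, 22/23, 8/23, -24/23)
  u_3 = (-2/51, -1/51, -107/51, -12/17)

Apply the Gram-Schmidt recurrence
  u_1 = v_1
  u_i = v_i − Σ_{j<i} ((v_i · u_j) / (u_j · u_j)) · u_j.

Step by step this gives:
  u_1 = (-2, 3, -1, 3)
  u_2 = (-7/23, 22/23, 8/23, -24/23)
  u_3 = (-2/51, -1/51, -107/51, -12/17)

Orthogonality check:
  u_2 · u_1 = 0 (should be 0)
  u_3 · u_1 = 0 (should be 0)
  u_3 · u_2 = 0 (should be 0)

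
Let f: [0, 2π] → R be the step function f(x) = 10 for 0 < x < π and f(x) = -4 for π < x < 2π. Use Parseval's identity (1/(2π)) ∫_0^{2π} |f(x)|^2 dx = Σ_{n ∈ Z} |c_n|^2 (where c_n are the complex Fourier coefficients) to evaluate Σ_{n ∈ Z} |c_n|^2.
Σ |c_n|^2 = 58

Parseval equates the L^2 energy of f (normalised by 1/(2π)) with the ℓ^2 sum of its Fourier coefficients: (1/(2π)) ∫_0^{2π} |f|^2 = Σ |c_n|^2.
Compute the left side: (1/(2π)) [∫_0^π 10^2 dx + ∫_π^{2π} (-4)^2 dx] = (1/(2π)) · (100π + 16π) = (100 + 16)/2 = 58.
So Σ_{n ∈ Z} |c_n|^2 = 58.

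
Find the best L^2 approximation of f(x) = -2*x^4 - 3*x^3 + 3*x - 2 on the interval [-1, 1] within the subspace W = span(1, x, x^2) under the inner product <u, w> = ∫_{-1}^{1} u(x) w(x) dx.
g(x) = -12*x^2/7 + 6*x/5 - 64/35

The best approximation g ∈ W is the orthogonal projection of f onto W. Writing g = a_0 + a_1 x + a_2 x^2, the coefficients solve the normal equations G · a = b where
  G_{ij} = <φ_i, φ_j> and b_i = <f, φ_i>, with φ_0 = 1, φ_1 = x, φ_2 = x^2.
G =
  [2, 0, 2/3]
  [0, 2/3, 0]
  [2/3, 0, 2/5],
b = (-24/5, 4/5, -40/21).
Solving gives a_0 = -64/35, a_1 = 6/5, a_2 = -12/7, so
  g(x) = -12*x^2/7 + 6*x/5 - 64/35.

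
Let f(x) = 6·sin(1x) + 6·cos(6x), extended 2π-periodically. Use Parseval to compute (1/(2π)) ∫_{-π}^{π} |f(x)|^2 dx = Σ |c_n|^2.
Σ |c_n|^2 = 36

Expand |f|^2 and use orthogonality of {sin(nx), cos(mx)} on [-π, π]:
  ∫_{-π}^{π} sin(nx)^2 dx = π, ∫ cos(mx)^2 dx = π, and cross terms integrate to 0.
So ∫_{-π}^{π} f(x)^2 dx = 6^2 · π + 6^2 · π = (36 + 36)π.
Divide by 2π: (36 + 36)/2 = 36.
By Parseval, this equals Σ |c_n|^2.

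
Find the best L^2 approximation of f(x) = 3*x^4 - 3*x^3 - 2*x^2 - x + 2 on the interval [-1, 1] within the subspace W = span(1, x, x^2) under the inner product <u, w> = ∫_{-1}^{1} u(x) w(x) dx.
g(x) = 4*x^2/7 - 14*x/5 + 61/35

The best approximation g ∈ W is the orthogonal projection of f onto W. Writing g = a_0 + a_1 x + a_2 x^2, the coefficients solve the normal equations G · a = b where
  G_{ij} = <φ_i, φ_j> and b_i = <f, φ_i>, with φ_0 = 1, φ_1 = x, φ_2 = x^2.
G =
  [2, 0, 2/3]
  [0, 2/3, 0]
  [2/3, 0, 2/5],
b = (58/15, -28/15, 146/105).
Solving gives a_0 = 61/35, a_1 = -14/5, a_2 = 4/7, so
  g(x) = 4*x^2/7 - 14*x/5 + 61/35.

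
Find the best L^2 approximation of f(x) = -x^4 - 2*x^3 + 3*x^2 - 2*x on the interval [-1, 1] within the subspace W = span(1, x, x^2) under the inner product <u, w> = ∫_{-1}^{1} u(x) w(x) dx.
g(x) = 15*x^2/7 - 16*x/5 + 3/35

The best approximation g ∈ W is the orthogonal projection of f onto W. Writing g = a_0 + a_1 x + a_2 x^2, the coefficients solve the normal equations G · a = b where
  G_{ij} = <φ_i, φ_j> and b_i = <f, φ_i>, with φ_0 = 1, φ_1 = x, φ_2 = x^2.
G =
  [2, 0, 2/3]
  [0, 2/3, 0]
  [2/3, 0, 2/5],
b = (8/5, -32/15, 32/35).
Solving gives a_0 = 3/35, a_1 = -16/5, a_2 = 15/7, so
  g(x) = 15*x^2/7 - 16*x/5 + 3/35.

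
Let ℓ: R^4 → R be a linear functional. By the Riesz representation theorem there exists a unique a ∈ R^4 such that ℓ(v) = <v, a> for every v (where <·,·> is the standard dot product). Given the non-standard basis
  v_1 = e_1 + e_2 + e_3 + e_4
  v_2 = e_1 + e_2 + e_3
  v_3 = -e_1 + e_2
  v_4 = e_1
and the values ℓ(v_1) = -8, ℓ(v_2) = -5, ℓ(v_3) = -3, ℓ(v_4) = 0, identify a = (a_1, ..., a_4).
a = (0, -3, -2, -3)

Write a = (a_1, ..., a_4) in the standard basis. For each basis vector v_i, ℓ(v_i) = <v_i, a> is a linear equation in the a_j's. Collect the n equations into a matrix system V a = ℓ, where row i of V is v_i (expressed in the standard basis). Since V is invertible (lower-triangular with 1s on the diagonal, up to permutation), solve by back-substitution:
  V =
[[1, 1, 1, 1],
 [1, 1, 1, 0],
 [-1, 1, 0, 0],
 [1, 0, 0, 0]]
  V a = (-8, -5, -3, 0)
Solving gives a = (0, -3, -2, -3).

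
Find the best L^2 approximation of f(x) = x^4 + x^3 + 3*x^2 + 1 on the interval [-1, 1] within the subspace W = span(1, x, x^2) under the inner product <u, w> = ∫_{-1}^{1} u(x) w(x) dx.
g(x) = 27*x^2/7 + 3*x/5 + 32/35

The best approximation g ∈ W is the orthogonal projection of f onto W. Writing g = a_0 + a_1 x + a_2 x^2, the coefficients solve the normal equations G · a = b where
  G_{ij} = <φ_i, φ_j> and b_i = <f, φ_i>, with φ_0 = 1, φ_1 = x, φ_2 = x^2.
G =
  [2, 0, 2/3]
  [0, 2/3, 0]
  [2/3, 0, 2/5],
b = (22/5, 2/5, 226/105).
Solving gives a_0 = 32/35, a_1 = 3/5, a_2 = 27/7, so
  g(x) = 27*x^2/7 + 3*x/5 + 32/35.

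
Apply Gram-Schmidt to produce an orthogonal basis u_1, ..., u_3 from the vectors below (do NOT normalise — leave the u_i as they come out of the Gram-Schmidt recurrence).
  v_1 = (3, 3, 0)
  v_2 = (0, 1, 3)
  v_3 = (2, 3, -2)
Orthogonal basis:
  u_1 = (3, 3, 0)
  u_2 = (-1/2, 1/2, 3)
  u_3 = (-15/19, 15/19, -5/19)

Apply the Gram-Schmidt recurrence
  u_1 = v_1
  u_i = v_i − Σ_{j<i} ((v_i · u_j) / (u_j · u_j)) · u_j.

Step by step this gives:
  u_1 = (3, 3, 0)
  u_2 = (-1/2, 1/2, 3)
  u_3 = (-15/19, 15/19, -5/19)

Orthogonality check:
  u_2 · u_1 = 0 (should be 0)
  u_3 · u_1 = 0 (should be 0)
  u_3 · u_2 = 0 (should be 0)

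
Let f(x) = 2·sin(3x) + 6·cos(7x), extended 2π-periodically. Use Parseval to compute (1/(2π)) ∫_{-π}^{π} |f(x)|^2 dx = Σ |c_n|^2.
Σ |c_n|^2 = 20

Expand |f|^2 and use orthogonality of {sin(nx), cos(mx)} on [-π, π]:
  ∫_{-π}^{π} sin(nx)^2 dx = π, ∫ cos(mx)^2 dx = π, and cross terms integrate to 0.
So ∫_{-π}^{π} f(x)^2 dx = 2^2 · π + 6^2 · π = (4 + 36)π.
Divide by 2π: (4 + 36)/2 = 20.
By Parseval, this equals Σ |c_n|^2.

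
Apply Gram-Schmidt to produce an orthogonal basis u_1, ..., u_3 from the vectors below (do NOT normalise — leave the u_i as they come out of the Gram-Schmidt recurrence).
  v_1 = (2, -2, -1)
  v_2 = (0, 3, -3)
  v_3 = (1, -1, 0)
Orthogonal basis:
  u_1 = (2, -2, -1)
  u_2 = (2/3, 7/3, -10/3)
  u_3 = (3/17, 2/17, 2/17)

Apply the Gram-Schmidt recurrence
  u_1 = v_1
  u_i = v_i − Σ_{j<i} ((v_i · u_j) / (u_j · u_j)) · u_j.

Step by step this gives:
  u_1 = (2, -2, -1)
  u_2 = (2/3, 7/3, -10/3)
  u_3 = (3/17, 2/17, 2/17)

Orthogonality check:
  u_2 · u_1 = 0 (should be 0)
  u_3 · u_1 = 0 (should be 0)
  u_3 · u_2 = 0 (should be 0)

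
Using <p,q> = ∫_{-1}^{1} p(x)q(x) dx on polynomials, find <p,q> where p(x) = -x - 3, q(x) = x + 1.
<p,q> = -20/3

Expand the product: p(x)·q(x) = -x^2 - 4*x - 3.
∫_{-1}^{1} of each monomial x^k gives [2/(k+1) if k even, 0 if k odd]. Integrating term-by-term (or equivalently evaluating the antiderivative F(x) = -x^3/3 - 2*x^2 - 3*x at the endpoints):
  F(1) − F(−1) = -16/3 − (4/3) = -20/3.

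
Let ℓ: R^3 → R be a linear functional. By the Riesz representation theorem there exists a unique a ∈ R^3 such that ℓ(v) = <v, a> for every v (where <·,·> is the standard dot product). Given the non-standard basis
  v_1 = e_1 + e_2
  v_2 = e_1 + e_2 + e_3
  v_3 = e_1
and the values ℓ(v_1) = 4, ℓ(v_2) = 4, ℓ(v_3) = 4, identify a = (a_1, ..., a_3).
a = (4, 0, 0)

Write a = (a_1, ..., a_3) in the standard basis. For each basis vector v_i, ℓ(v_i) = <v_i, a> is a linear equation in the a_j's. Collect the n equations into a matrix system V a = ℓ, where row i of V is v_i (expressed in the standard basis). Since V is invertible (lower-triangular with 1s on the diagonal, up to permutation), solve by back-substitution:
  V =
[[1, 1, 0],
 [1, 1, 1],
 [1, 0, 0]]
  V a = (4, 4, 4)
Solving gives a = (4, 0, 0).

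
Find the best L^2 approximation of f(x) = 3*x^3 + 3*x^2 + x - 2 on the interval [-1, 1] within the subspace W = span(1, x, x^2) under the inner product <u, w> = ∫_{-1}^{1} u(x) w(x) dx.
g(x) = 3*x^2 + 14*x/5 - 2

The best approximation g ∈ W is the orthogonal projection of f onto W. Writing g = a_0 + a_1 x + a_2 x^2, the coefficients solve the normal equations G · a = b where
  G_{ij} = <φ_i, φ_j> and b_i = <f, φ_i>, with φ_0 = 1, φ_1 = x, φ_2 = x^2.
G =
  [2, 0, 2/3]
  [0, 2/3, 0]
  [2/3, 0, 2/5],
b = (-2, 28/15, -2/15).
Solving gives a_0 = -2, a_1 = 14/5, a_2 = 3, so
  g(x) = 3*x^2 + 14*x/5 - 2.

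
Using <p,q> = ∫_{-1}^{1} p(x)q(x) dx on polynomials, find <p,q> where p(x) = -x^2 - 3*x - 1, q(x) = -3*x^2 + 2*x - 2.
<p,q> = 68/15

Expand the product: p(x)·q(x) = 3*x^4 + 7*x^3 - x^2 + 4*x + 2.
∫_{-1}^{1} of each monomial x^k gives [2/(k+1) if k even, 0 if k odd]. Integrating term-by-term (or equivalently evaluating the antiderivative F(x) = 3*x^5/5 + 7*x^4/4 - x^3/3 + 2*x^2 + 2*x at the endpoints):
  F(1) − F(−1) = 361/60 − (89/60) = 68/15.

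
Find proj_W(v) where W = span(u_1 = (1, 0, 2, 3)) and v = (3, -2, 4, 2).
proj_W(v) = (17/14, 0, 17/7, 51/14)

Set up U = [u_1 | ... | u_1] ∈ R^(4×1). The projector onto W = col(U) is P = U (U^T U)^(-1) U^T.
Compute U^T U =
  [14],
and U^T v = (17).
Solve U^T U · c = U^T v for the coefficients: c = (17/14). The projection is proj_W(v) = U c.
Check: (v - proj_W(v)) · u_1 = 0  (should be 0).
Result: proj_W(v) = (17/14, 0, 17/7, 51/14).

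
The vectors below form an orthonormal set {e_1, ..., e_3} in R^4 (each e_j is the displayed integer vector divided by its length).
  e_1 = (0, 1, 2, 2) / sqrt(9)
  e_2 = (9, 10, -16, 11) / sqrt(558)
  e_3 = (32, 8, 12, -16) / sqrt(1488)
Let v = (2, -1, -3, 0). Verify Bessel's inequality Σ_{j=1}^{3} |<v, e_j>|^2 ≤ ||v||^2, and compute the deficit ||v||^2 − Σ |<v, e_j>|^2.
Σ |<v, e_j>|^2 = 34/3; ||v||^2 = 14; deficit = 8/3

Write each e_j = u_j / sqrt(<u_j, u_j>) where u_j is the displayed integer vector. Then <v, e_j> = <v, u_j> / sqrt(<u_j, u_j>), so |<v, e_j>|^2 = <v, u_j>^2 / <u_j, u_j>.
Coefficients: <v, e_1> = -7/sqrt(9), <v, e_2> = 56/sqrt(558), <v, e_3> = 20/sqrt(1488).
Square and sum: Σ |<v, e_j>|^2 = 34/3.
Compute ||v||^2 = v·v = 14.
Deficit = 14 − 34/3 = 8/3 ≥ 0, confirming Bessel's inequality. (The deficit equals ||v − Σ <v,e_j> e_j||^2, the squared distance from v to span{e_j}.)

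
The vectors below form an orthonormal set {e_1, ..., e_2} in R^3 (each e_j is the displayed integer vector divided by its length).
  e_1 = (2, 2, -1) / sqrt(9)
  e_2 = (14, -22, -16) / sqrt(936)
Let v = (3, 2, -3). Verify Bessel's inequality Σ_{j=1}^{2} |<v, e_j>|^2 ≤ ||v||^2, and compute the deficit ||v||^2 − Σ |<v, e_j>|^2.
Σ |<v, e_j>|^2 = 547/26; ||v||^2 = 22; deficit = 25/26

Write each e_j = u_j / sqrt(<u_j, u_j>) where u_j is the displayed integer vector. Then <v, e_j> = <v, u_j> / sqrt(<u_j, u_j>), so |<v, e_j>|^2 = <v, u_j>^2 / <u_j, u_j>.
Coefficients: <v, e_1> = 13/sqrt(9), <v, e_2> = 46/sqrt(936).
Square and sum: Σ |<v, e_j>|^2 = 547/26.
Compute ||v||^2 = v·v = 22.
Deficit = 22 − 547/26 = 25/26 ≥ 0, confirming Bessel's inequality. (The deficit equals ||v − Σ <v,e_j> e_j||^2, the squared distance from v to span{e_j}.)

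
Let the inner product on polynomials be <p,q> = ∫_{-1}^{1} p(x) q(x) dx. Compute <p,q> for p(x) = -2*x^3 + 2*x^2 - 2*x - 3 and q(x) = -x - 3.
<p,q> = 242/15

Expand the product: p(x)·q(x) = 2*x^4 + 4*x^3 - 4*x^2 + 9*x + 9.
∫_{-1}^{1} of each monomial x^k gives [2/(k+1) if k even, 0 if k odd]. Integrating term-by-term (or equivalently evaluating the antiderivative F(x) = 2*x^5/5 + x^4 - 4*x^3/3 + 9*x^2/2 + 9*x at the endpoints):
  F(1) − F(−1) = 407/30 − (-77/30) = 242/15.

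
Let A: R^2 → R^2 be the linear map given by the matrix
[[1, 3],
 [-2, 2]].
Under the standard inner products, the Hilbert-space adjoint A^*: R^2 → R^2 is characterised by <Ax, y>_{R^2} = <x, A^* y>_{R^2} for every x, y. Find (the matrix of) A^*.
A^* = A^T =
[[1, -2],
 [3, 2]]

For real matrices with standard dot products, the defining identity <Ax, y> = <x, A^* y> gives (Ax)^T y = x^T (A^*) y, i.e. x^T A^T y = x^T (A^*) y. Since this holds for all x, y, we must have A^* = A^T. Therefore
A^* =
[[1, -2],
 [3, 2]].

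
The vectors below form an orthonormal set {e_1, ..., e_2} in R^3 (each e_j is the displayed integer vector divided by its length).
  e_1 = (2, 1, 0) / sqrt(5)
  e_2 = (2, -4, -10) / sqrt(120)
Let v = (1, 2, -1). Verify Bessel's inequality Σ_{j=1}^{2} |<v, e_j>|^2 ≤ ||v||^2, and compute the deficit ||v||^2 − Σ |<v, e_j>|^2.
Σ |<v, e_j>|^2 = 10/3; ||v||^2 = 6; deficit = 8/3

Write each e_j = u_j / sqrt(<u_j, u_j>) where u_j is the displayed integer vector. Then <v, e_j> = <v, u_j> / sqrt(<u_j, u_j>), so |<v, e_j>|^2 = <v, u_j>^2 / <u_j, u_j>.
Coefficients: <v, e_1> = 4/sqrt(5), <v, e_2> = 4/sqrt(120).
Square and sum: Σ |<v, e_j>|^2 = 10/3.
Compute ||v||^2 = v·v = 6.
Deficit = 6 − 10/3 = 8/3 ≥ 0, confirming Bessel's inequality. (The deficit equals ||v − Σ <v,e_j> e_j||^2, the squared distance from v to span{e_j}.)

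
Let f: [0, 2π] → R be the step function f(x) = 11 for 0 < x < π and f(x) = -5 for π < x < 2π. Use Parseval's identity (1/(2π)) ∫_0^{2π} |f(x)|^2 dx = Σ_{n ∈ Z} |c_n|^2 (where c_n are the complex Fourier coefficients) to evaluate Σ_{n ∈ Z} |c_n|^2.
Σ |c_n|^2 = 73

Parseval equates the L^2 energy of f (normalised by 1/(2π)) with the ℓ^2 sum of its Fourier coefficients: (1/(2π)) ∫_0^{2π} |f|^2 = Σ |c_n|^2.
Compute the left side: (1/(2π)) [∫_0^π 11^2 dx + ∫_π^{2π} (-5)^2 dx] = (1/(2π)) · (121π + 25π) = (121 + 25)/2 = 73.
So Σ_{n ∈ Z} |c_n|^2 = 73.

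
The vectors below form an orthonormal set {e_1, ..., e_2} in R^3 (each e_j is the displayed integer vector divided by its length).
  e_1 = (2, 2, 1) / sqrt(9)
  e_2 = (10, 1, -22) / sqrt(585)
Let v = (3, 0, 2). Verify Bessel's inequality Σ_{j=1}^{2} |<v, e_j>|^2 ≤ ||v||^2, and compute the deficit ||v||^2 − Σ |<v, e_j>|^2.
Σ |<v, e_j>|^2 = 484/65; ||v||^2 = 13; deficit = 361/65

Write each e_j = u_j / sqrt(<u_j, u_j>) where u_j is the displayed integer vector. Then <v, e_j> = <v, u_j> / sqrt(<u_j, u_j>), so |<v, e_j>|^2 = <v, u_j>^2 / <u_j, u_j>.
Coefficients: <v, e_1> = 8/sqrt(9), <v, e_2> = -14/sqrt(585).
Square and sum: Σ |<v, e_j>|^2 = 484/65.
Compute ||v||^2 = v·v = 13.
Deficit = 13 − 484/65 = 361/65 ≥ 0, confirming Bessel's inequality. (The deficit equals ||v − Σ <v,e_j> e_j||^2, the squared distance from v to span{e_j}.)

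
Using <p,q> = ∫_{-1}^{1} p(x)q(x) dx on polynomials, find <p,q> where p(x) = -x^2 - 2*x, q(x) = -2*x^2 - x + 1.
<p,q> = 22/15

Expand the product: p(x)·q(x) = 2*x^4 + 5*x^3 + x^2 - 2*x.
∫_{-1}^{1} of each monomial x^k gives [2/(k+1) if k even, 0 if k odd]. Integrating term-by-term (or equivalently evaluating the antiderivative F(x) = 2*x^5/5 + 5*x^4/4 + x^3/3 - x^2 at the endpoints):
  F(1) − F(−1) = 59/60 − (-29/60) = 22/15.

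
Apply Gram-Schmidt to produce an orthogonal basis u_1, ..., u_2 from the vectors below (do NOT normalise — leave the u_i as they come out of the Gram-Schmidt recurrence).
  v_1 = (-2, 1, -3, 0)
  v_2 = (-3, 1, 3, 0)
Orthogonal basis:
  u_1 = (-2, 1, -3, 0)
  u_2 = (-23/7, 8/7, 18/7, 0)

Apply the Gram-Schmidt recurrence
  u_1 = v_1
  u_i = v_i − Σ_{j<i} ((v_i · u_j) / (u_j · u_j)) · u_j.

Step by step this gives:
  u_1 = (-2, 1, -3, 0)
  u_2 = (-23/7, 8/7, 18/7, 0)

Orthogonality check:
  u_2 · u_1 = 0 (should be 0)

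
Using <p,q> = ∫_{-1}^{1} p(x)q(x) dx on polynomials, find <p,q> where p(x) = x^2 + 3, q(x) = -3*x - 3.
<p,q> = -20

Expand the product: p(x)·q(x) = -3*x^3 - 3*x^2 - 9*x - 9.
∫_{-1}^{1} of each monomial x^k gives [2/(k+1) if k even, 0 if k odd]. Integrating term-by-term (or equivalently evaluating the antiderivative F(x) = -3*x^4/4 - x^3 - 9*x^2/2 - 9*x at the endpoints):
  F(1) − F(−1) = -61/4 − (19/4) = -20.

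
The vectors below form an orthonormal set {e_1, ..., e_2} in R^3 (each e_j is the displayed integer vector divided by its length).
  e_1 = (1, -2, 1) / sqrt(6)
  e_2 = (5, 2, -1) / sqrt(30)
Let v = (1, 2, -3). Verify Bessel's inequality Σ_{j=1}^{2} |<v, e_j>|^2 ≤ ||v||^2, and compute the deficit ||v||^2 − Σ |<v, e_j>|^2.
Σ |<v, e_j>|^2 = 54/5; ||v||^2 = 14; deficit = 16/5

Write each e_j = u_j / sqrt(<u_j, u_j>) where u_j is the displayed integer vector. Then <v, e_j> = <v, u_j> / sqrt(<u_j, u_j>), so |<v, e_j>|^2 = <v, u_j>^2 / <u_j, u_j>.
Coefficients: <v, e_1> = -6/sqrt(6), <v, e_2> = 12/sqrt(30).
Square and sum: Σ |<v, e_j>|^2 = 54/5.
Compute ||v||^2 = v·v = 14.
Deficit = 14 − 54/5 = 16/5 ≥ 0, confirming Bessel's inequality. (The deficit equals ||v − Σ <v,e_j> e_j||^2, the squared distance from v to span{e_j}.)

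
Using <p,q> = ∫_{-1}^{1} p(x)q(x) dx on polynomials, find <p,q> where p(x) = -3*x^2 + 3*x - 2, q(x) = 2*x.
<p,q> = 4

Expand the product: p(x)·q(x) = -6*x^3 + 6*x^2 - 4*x.
∫_{-1}^{1} of each monomial x^k gives [2/(k+1) if k even, 0 if k odd]. Integrating term-by-term (or equivalently evaluating the antiderivative F(x) = -3*x^4/2 + 2*x^3 - 2*x^2 at the endpoints):
  F(1) − F(−1) = -3/2 − (-11/2) = 4.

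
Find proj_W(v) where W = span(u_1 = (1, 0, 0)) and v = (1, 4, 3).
proj_W(v) = (1, 0, 0)

Set up U = [u_1 | ... | u_1] ∈ R^(3×1). The projector onto W = col(U) is P = U (U^T U)^(-1) U^T.
Compute U^T U =
  [1],
and U^T v = (1).
Solve U^T U · c = U^T v for the coefficients: c = (1). The projection is proj_W(v) = U c.
Check: (v - proj_W(v)) · u_1 = 0  (should be 0).
Result: proj_W(v) = (1, 0, 0).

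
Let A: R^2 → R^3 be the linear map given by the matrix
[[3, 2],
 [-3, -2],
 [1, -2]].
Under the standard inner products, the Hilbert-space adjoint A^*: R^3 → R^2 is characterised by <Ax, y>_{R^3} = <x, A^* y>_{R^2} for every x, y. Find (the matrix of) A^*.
A^* = A^T =
[[3, -3, 1],
 [2, -2, -2]]

For real matrices with standard dot products, the defining identity <Ax, y> = <x, A^* y> gives (Ax)^T y = x^T (A^*) y, i.e. x^T A^T y = x^T (A^*) y. Since this holds for all x, y, we must have A^* = A^T. Therefore
A^* =
[[3, -3, 1],
 [2, -2, -2]].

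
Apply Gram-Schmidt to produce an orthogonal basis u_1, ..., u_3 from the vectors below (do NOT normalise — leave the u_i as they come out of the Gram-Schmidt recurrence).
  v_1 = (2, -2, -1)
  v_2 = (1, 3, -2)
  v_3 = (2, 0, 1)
Orthogonal basis:
  u_1 = (2, -2, -1)
  u_2 = (13/9, 23/9, -20/9)
  u_3 = (77/61, 33/61, 88/61)

Apply the Gram-Schmidt recurrence
  u_1 = v_1
  u_i = v_i − Σ_{j<i} ((v_i · u_j) / (u_j · u_j)) · u_j.

Step by step this gives:
  u_1 = (2, -2, -1)
  u_2 = (13/9, 23/9, -20/9)
  u_3 = (77/61, 33/61, 88/61)

Orthogonality check:
  u_2 · u_1 = 0 (should be 0)
  u_3 · u_1 = 0 (should be 0)
  u_3 · u_2 = 0 (should be 0)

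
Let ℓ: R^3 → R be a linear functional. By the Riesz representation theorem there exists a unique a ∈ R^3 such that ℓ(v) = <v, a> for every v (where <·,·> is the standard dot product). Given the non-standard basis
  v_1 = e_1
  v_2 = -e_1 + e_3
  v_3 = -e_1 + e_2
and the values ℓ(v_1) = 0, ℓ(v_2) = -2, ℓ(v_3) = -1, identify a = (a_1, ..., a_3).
a = (0, -1, -2)

Write a = (a_1, ..., a_3) in the standard basis. For each basis vector v_i, ℓ(v_i) = <v_i, a> is a linear equation in the a_j's. Collect the n equations into a matrix system V a = ℓ, where row i of V is v_i (expressed in the standard basis). Since V is invertible (lower-triangular with 1s on the diagonal, up to permutation), solve by back-substitution:
  V =
[[1, 0, 0],
 [-1, 0, 1],
 [-1, 1, 0]]
  V a = (0, -2, -1)
Solving gives a = (0, -1, -2).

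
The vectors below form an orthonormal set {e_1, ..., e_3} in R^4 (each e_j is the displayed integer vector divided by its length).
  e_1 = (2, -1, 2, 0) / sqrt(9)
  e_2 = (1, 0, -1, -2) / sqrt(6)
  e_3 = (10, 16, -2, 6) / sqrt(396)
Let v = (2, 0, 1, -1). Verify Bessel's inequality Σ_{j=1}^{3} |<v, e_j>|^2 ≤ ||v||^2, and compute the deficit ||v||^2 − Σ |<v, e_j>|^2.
Σ |<v, e_j>|^2 = 129/22; ||v||^2 = 6; deficit = 3/22

Write each e_j = u_j / sqrt(<u_j, u_j>) where u_j is the displayed integer vector. Then <v, e_j> = <v, u_j> / sqrt(<u_j, u_j>), so |<v, e_j>|^2 = <v, u_j>^2 / <u_j, u_j>.
Coefficients: <v, e_1> = 6/sqrt(9), <v, e_2> = 3/sqrt(6), <v, e_3> = 12/sqrt(396).
Square and sum: Σ |<v, e_j>|^2 = 129/22.
Compute ||v||^2 = v·v = 6.
Deficit = 6 − 129/22 = 3/22 ≥ 0, confirming Bessel's inequality. (The deficit equals ||v − Σ <v,e_j> e_j||^2, the squared distance from v to span{e_j}.)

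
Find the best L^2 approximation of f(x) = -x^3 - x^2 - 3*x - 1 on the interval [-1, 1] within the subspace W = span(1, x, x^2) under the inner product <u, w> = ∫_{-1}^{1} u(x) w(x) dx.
g(x) = -x^2 - 18*x/5 - 1

The best approximation g ∈ W is the orthogonal projection of f onto W. Writing g = a_0 + a_1 x + a_2 x^2, the coefficients solve the normal equations G · a = b where
  G_{ij} = <φ_i, φ_j> and b_i = <f, φ_i>, with φ_0 = 1, φ_1 = x, φ_2 = x^2.
G =
  [2, 0, 2/3]
  [0, 2/3, 0]
  [2/3, 0, 2/5],
b = (-8/3, -12/5, -16/15).
Solving gives a_0 = -1, a_1 = -18/5, a_2 = -1, so
  g(x) = -x^2 - 18*x/5 - 1.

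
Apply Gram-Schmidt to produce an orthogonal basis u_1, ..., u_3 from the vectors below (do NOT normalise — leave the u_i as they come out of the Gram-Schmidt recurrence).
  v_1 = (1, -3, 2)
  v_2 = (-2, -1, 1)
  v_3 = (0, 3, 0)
Orthogonal basis:
  u_1 = (1, -3, 2)
  u_2 = (-31/14, -5/14, 4/7)
  u_3 = (1/5, 1, 7/5)

Apply the Gram-Schmidt recurrence
  u_1 = v_1
  u_i = v_i − Σ_{j<i} ((v_i · u_j) / (u_j · u_j)) · u_j.

Step by step this gives:
  u_1 = (1, -3, 2)
  u_2 = (-31/14, -5/14, 4/7)
  u_3 = (1/5, 1, 7/5)

Orthogonality check:
  u_2 · u_1 = 0 (should be 0)
  u_3 · u_1 = 0 (should be 0)
  u_3 · u_2 = 0 (should be 0)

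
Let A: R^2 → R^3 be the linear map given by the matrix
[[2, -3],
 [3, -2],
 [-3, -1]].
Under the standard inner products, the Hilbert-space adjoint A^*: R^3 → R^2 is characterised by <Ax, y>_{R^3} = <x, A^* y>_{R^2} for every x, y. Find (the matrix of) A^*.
A^* = A^T =
[[2, 3, -3],
 [-3, -2, -1]]

For real matrices with standard dot products, the defining identity <Ax, y> = <x, A^* y> gives (Ax)^T y = x^T (A^*) y, i.e. x^T A^T y = x^T (A^*) y. Since this holds for all x, y, we must have A^* = A^T. Therefore
A^* =
[[2, 3, -3],
 [-3, -2, -1]].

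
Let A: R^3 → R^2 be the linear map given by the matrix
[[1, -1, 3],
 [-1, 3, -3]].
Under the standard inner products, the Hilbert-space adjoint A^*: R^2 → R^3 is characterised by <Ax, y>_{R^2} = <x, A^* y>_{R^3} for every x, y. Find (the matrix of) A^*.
A^* = A^T =
[[1, -1],
 [-1, 3],
 [3, -3]]

For real matrices with standard dot products, the defining identity <Ax, y> = <x, A^* y> gives (Ax)^T y = x^T (A^*) y, i.e. x^T A^T y = x^T (A^*) y. Since this holds for all x, y, we must have A^* = A^T. Therefore
A^* =
[[1, -1],
 [-1, 3],
 [3, -3]].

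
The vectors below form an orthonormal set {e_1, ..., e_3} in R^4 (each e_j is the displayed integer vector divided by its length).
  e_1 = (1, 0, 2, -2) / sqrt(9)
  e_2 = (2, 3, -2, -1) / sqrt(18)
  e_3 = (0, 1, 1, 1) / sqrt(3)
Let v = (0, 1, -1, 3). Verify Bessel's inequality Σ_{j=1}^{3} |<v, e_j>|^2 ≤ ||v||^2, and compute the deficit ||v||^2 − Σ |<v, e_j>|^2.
Σ |<v, e_j>|^2 = 31/3; ||v||^2 = 11; deficit = 2/3

Write each e_j = u_j / sqrt(<u_j, u_j>) where u_j is the displayed integer vector. Then <v, e_j> = <v, u_j> / sqrt(<u_j, u_j>), so |<v, e_j>|^2 = <v, u_j>^2 / <u_j, u_j>.
Coefficients: <v, e_1> = -8/sqrt(9), <v, e_2> = 2/sqrt(18), <v, e_3> = 3/sqrt(3).
Square and sum: Σ |<v, e_j>|^2 = 31/3.
Compute ||v||^2 = v·v = 11.
Deficit = 11 − 31/3 = 2/3 ≥ 0, confirming Bessel's inequality. (The deficit equals ||v − Σ <v,e_j> e_j||^2, the squared distance from v to span{e_j}.)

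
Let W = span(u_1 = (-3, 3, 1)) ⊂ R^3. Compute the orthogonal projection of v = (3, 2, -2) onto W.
proj_W(v) = (15/19, -15/19, -5/19)

Set up U = [u_1 | ... | u_1] ∈ R^(3×1). The projector onto W = col(U) is P = U (U^T U)^(-1) U^T.
Compute U^T U =
  [19],
and U^T v = (-5).
Solve U^T U · c = U^T v for the coefficients: c = (-5/19). The projection is proj_W(v) = U c.
Check: (v - proj_W(v)) · u_1 = 0  (should be 0).
Result: proj_W(v) = (15/19, -15/19, -5/19).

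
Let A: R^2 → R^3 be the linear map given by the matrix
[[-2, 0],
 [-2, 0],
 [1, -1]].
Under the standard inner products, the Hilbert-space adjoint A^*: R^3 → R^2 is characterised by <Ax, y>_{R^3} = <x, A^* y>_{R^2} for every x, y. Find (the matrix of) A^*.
A^* = A^T =
[[-2, -2, 1],
 [0, 0, -1]]

For real matrices with standard dot products, the defining identity <Ax, y> = <x, A^* y> gives (Ax)^T y = x^T (A^*) y, i.e. x^T A^T y = x^T (A^*) y. Since this holds for all x, y, we must have A^* = A^T. Therefore
A^* =
[[-2, -2, 1],
 [0, 0, -1]].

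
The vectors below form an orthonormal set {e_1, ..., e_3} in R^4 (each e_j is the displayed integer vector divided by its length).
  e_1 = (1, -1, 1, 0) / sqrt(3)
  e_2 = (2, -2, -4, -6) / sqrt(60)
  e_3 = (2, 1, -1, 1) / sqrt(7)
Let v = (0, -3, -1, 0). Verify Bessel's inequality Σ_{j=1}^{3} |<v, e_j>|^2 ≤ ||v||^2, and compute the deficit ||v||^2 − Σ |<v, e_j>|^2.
Σ |<v, e_j>|^2 = 25/7; ||v||^2 = 10; deficit = 45/7

Write each e_j = u_j / sqrt(<u_j, u_j>) where u_j is the displayed integer vector. Then <v, e_j> = <v, u_j> / sqrt(<u_j, u_j>), so |<v, e_j>|^2 = <v, u_j>^2 / <u_j, u_j>.
Coefficients: <v, e_1> = 2/sqrt(3), <v, e_2> = 10/sqrt(60), <v, e_3> = -2/sqrt(7).
Square and sum: Σ |<v, e_j>|^2 = 25/7.
Compute ||v||^2 = v·v = 10.
Deficit = 10 − 25/7 = 45/7 ≥ 0, confirming Bessel's inequality. (The deficit equals ||v − Σ <v,e_j> e_j||^2, the squared distance from v to span{e_j}.)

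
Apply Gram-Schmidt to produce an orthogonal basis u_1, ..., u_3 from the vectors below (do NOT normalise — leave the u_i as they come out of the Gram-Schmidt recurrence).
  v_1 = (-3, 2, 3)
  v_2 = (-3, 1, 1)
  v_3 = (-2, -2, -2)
Orthogonal basis:
  u_1 = (-3, 2, 3)
  u_2 = (-12/11, -3/11, -10/11)
  u_3 = (-4/23, -24/23, 12/23)

Apply the Gram-Schmidt recurrence
  u_1 = v_1
  u_i = v_i − Σ_{j<i} ((v_i · u_j) / (u_j · u_j)) · u_j.

Step by step this gives:
  u_1 = (-3, 2, 3)
  u_2 = (-12/11, -3/11, -10/11)
  u_3 = (-4/23, -24/23, 12/23)

Orthogonality check:
  u_2 · u_1 = 0 (should be 0)
  u_3 · u_1 = 0 (should be 0)
  u_3 · u_2 = 0 (should be 0)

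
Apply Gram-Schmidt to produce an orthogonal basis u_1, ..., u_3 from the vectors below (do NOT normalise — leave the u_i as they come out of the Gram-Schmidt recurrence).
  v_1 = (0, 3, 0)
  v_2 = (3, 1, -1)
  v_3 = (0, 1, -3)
Orthogonal basis:
  u_1 = (0, 3, 0)
  u_2 = (3, 0, -1)
  u_3 = (-9/10, 0, -27/10)

Apply the Gram-Schmidt recurrence
  u_1 = v_1
  u_i = v_i − Σ_{j<i} ((v_i · u_j) / (u_j · u_j)) · u_j.

Step by step this gives:
  u_1 = (0, 3, 0)
  u_2 = (3, 0, -1)
  u_3 = (-9/10, 0, -27/10)

Orthogonality check:
  u_2 · u_1 = 0 (should be 0)
  u_3 · u_1 = 0 (should be 0)
  u_3 · u_2 = 0 (should be 0)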